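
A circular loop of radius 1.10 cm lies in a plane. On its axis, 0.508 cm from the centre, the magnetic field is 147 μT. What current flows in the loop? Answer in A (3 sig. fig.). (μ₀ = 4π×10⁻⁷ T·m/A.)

On the axis of a loop, B = μ₀IR²/[2(R²+z²)^(3/2)], so I = 2B(R²+z²)^(3/2)/(μ₀R²).
R² + z² = 0.000121 + 2.581×10⁻⁵ = 0.0001468 m²; raised to 3/2 gives 1.78×10⁻⁶ m³.
I = 2 × 1.47×10⁻⁴ × 1.78×10⁻⁶ / (1.26×10⁻⁶ × 0.000121) = 3.44 A.

I ≈ 3.44 A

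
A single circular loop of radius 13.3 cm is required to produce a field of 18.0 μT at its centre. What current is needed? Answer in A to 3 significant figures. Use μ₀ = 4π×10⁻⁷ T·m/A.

I ≈ 3.81 A

At the centre of a circular loop B = μ₀I/(2R), so I = 2RB/μ₀.
With R = 0.133 m, I = 2 × 0.133 × 1.80×10⁻⁵ / (4π×10⁻⁷) = 3.81 A.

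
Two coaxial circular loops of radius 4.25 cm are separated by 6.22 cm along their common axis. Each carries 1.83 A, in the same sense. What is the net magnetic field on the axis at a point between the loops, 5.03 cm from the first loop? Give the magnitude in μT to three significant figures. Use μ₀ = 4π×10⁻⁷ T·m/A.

Each loop contributes B = μ₀IR²/[2(R²+z²)^(3/2)] on the axis, with z measured from that loop.
Loop 1 (z = 0.0503 m): B₁ = 7.27×10⁻⁶ T. Loop 2 (z = 0.0119 m): B₂ = 2.42×10⁻⁵ T.
The fields add: B = B₁ + B₂ = 3.14×10⁻⁵ T.

B ≈ 31.4 μT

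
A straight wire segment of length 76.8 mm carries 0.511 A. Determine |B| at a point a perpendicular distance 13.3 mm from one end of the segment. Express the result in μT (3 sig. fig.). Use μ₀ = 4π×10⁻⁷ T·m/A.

For a finite straight segment, B = (μ₀I/4πd)(sinθ₁ + sinθ₂), where θ₁, θ₂ are the angles from the perpendicular to each end.
The perpendicular foot is at one end, so the two end-offsets along the wire are 0 and L = 0.0768 m.
sinθ₁ = 0/√(0²+0.0133²) = 0.0000; sinθ₂ = 0.0768/√(0.0768²+0.0133²) = 0.9853.
B = (4π×10⁻⁷ × 0.511) / (4π × 0.0133) × (0.0000 + 0.9853) = 3.79×10⁻⁶ T.

B ≈ 3.79 μT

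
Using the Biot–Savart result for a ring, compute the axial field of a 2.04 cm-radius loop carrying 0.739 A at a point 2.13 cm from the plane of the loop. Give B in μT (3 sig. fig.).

B ≈ 7.53 μT

On the axis of a circular loop, B = μ₀IR² / [2(R²+z²)^(3/2)].
R² + z² = (0.0204)² + (0.0213)² = 0.0008699 m², and (R²+z²)^(3/2) = 2.57×10⁻⁵ m³.
B = (4π×10⁻⁷ × 0.739 × 0.0004162) / (2 × 2.57×10⁻⁵) = 7.53×10⁻⁶ T.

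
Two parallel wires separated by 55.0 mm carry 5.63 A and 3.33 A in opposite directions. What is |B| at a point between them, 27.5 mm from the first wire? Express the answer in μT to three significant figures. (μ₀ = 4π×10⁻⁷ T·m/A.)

B ≈ 65.2 μT

Each long wire gives B = μ₀I/(2πd). Distances are d₁ = 0.0275 m and d₂ = 0.0275 m.
B₁ = 4.09×10⁻⁵ T, B₂ = 2.42×10⁻⁵ T.
Between antiparallel currents both contributions point the same way, so they add. B = B₁ + B₂ = 4.09×10⁻⁵ + 2.42×10⁻⁵ = 6.52×10⁻⁵ T.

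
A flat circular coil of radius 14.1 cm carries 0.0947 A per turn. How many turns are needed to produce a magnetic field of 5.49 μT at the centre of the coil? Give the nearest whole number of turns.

N = 13

For an N-turn coil, B = Nμ₀I/(2R). A single turn gives B₁ = 4.22×10⁻⁷ T with R = 0.141 m.
N = B/B₁ = 5.49×10⁻⁶ / 4.22×10⁻⁷ = 13.01.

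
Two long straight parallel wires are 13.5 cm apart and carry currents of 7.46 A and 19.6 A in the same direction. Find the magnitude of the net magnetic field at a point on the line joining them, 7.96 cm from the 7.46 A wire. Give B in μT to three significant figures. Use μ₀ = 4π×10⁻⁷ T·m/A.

B ≈ 52.0 μT

Each long wire gives B = μ₀I/(2πd). Distances are d₁ = 0.0796 m and d₂ = 0.0554 m.
B₁ = 1.87×10⁻⁵ T, B₂ = 7.08×10⁻⁵ T.
Between parallel currents the two contributions point in opposite directions, so they subtract. B = |B₁ − B₂| = |1.87×10⁻⁵ − 7.08×10⁻⁵| = 5.20×10⁻⁵ T.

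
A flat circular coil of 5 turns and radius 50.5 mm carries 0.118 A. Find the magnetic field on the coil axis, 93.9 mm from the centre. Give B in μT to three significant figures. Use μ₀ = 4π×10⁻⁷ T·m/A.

B ≈ 0.780 μT

For an N-turn flat coil, B = Nμ₀IR²/[2(R²+z²)^(3/2)] with R = 0.0505 m, z = 0.0939 m.
B = 5 × 1.56×10⁻⁷ T = 7.80×10⁻⁷ T.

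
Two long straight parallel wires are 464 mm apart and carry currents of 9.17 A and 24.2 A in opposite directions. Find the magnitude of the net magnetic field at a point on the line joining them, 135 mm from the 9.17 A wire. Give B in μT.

B ≈ 28.3 μT

Each long wire gives B = μ₀I/(2πd). Distances are d₁ = 0.135 m and d₂ = 0.329 m.
B₁ = 1.36×10⁻⁵ T, B₂ = 1.47×10⁻⁵ T.
Between antiparallel currents both contributions point the same way, so they add. B = B₁ + B₂ = 1.36×10⁻⁵ + 1.47×10⁻⁵ = 2.83×10⁻⁵ T.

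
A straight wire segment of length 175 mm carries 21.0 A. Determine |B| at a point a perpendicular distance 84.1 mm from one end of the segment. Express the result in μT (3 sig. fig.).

For a finite straight segment, B = (μ₀I/4πd)(sinθ₁ + sinθ₂), where θ₁, θ₂ are the angles from the perpendicular to each end.
The perpendicular foot is at one end, so the two end-offsets along the wire are 0 and L = 0.175 m.
sinθ₁ = 0/√(0²+0.0841²) = 0.0000; sinθ₂ = 0.175/√(0.175²+0.0841²) = 0.9013.
B = (4π×10⁻⁷ × 21.0) / (4π × 0.0841) × (0.0000 + 0.9013) = 2.25×10⁻⁵ T.

B ≈ 22.5 μT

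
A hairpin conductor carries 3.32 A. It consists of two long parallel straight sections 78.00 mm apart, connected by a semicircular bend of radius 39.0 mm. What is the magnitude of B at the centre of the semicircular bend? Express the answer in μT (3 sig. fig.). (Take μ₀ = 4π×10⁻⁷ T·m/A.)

The semicircular arc contributes B_arc = μ₀I·π/(4πR) = μ₀I/(4R) = 2.67×10⁻⁵ T.
Each semi-infinite lead is at perpendicular distance R = 0.039 m from the centre, with the perpendicular foot at its near end, so it contributes μ₀I/(4πR); both point the same way, together 1.70×10⁻⁵ T.
Arc and leads all point the same direction: B = 2.67×10⁻⁵ + 1.70×10⁻⁵ = 4.38×10⁻⁵ T.

B ≈ 43.8 μT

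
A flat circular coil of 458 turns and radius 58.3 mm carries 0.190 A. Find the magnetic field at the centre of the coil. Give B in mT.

For an N-turn flat coil, B = Nμ₀I/(2R) with R = 0.0583 m.
B = 458 × 2.05×10⁻⁶ T = 9.38×10⁻⁴ T.

B ≈ 0.938 mT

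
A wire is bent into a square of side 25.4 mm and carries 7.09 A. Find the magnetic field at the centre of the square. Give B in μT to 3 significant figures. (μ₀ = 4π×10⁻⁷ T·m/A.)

Each side is a finite straight segment at perpendicular distance d = a/(2 tan(π/4)) = 0.0127 m from the centre, with end-angles ±π/4.
One side contributes B₁ = (μ₀I/4πd)·2 sin(π/4) = 7.90×10⁻⁵ T.
All 4 sides add in the same direction: B = 4 × 7.90×10⁻⁵ = 3.16×10⁻⁴ T.

B ≈ 316 μT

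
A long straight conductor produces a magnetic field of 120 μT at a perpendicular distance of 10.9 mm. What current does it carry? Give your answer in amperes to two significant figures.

For a long straight wire B = μ₀I/(2πd), so I = 2πdB/μ₀.
I = 2π × 0.0109 × 1.20×10⁻⁴ / (4π×10⁻⁷) = 6.54 A.

I ≈ 6.5 A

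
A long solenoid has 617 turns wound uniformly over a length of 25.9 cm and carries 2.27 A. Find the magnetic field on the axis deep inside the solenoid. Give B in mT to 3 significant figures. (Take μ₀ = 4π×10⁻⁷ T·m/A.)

B ≈ 6.80 mT

Inside a long solenoid, B = μ₀nI with n = 2382 turns/m.
B = 4π×10⁻⁷ × 2382 × 2.27 = 6.80×10⁻³ T.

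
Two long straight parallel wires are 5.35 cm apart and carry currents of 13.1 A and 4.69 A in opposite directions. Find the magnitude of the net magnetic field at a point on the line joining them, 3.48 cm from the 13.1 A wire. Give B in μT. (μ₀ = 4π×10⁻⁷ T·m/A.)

B ≈ 125 μT

Each long wire gives B = μ₀I/(2πd). Distances are d₁ = 0.0348 m and d₂ = 0.0187 m.
B₁ = 7.53×10⁻⁵ T, B₂ = 5.02×10⁻⁵ T.
Between antiparallel currents both contributions point the same way, so they add. B = B₁ + B₂ = 7.53×10⁻⁵ + 5.02×10⁻⁵ = 1.25×10⁻⁴ T.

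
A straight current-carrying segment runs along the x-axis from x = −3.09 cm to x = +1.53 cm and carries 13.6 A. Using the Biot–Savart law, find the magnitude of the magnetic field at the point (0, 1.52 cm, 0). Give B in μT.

For a finite straight segment, B = (μ₀I/4πd)(sinθ₁ + sinθ₂), where θ₁, θ₂ are the angles from the perpendicular to each end.
The perpendicular distance is d = 0.0152 m; the end-offsets along the wire are a = 0.0309 m and b = 0.0153 m.
sinθ₁ = 0.0309/√(0.0309²+0.0152²) = 0.8973; sinθ₂ = 0.0153/√(0.0153²+0.0152²) = 0.7094.
B = (4π×10⁻⁷ × 13.6) / (4π × 0.0152) × (0.8973 + 0.7094) = 1.44×10⁻⁴ T.

B ≈ 144 μT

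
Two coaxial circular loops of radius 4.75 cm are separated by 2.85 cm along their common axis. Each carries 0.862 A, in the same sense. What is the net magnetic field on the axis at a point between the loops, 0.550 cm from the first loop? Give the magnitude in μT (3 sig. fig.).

Each loop contributes B = μ₀IR²/[2(R²+z²)^(3/2)] on the axis, with z measured from that loop.
Loop 1 (z = 0.0055 m): B₁ = 1.12×10⁻⁵ T. Loop 2 (z = 0.023 m): B₂ = 8.31×10⁻⁶ T.
The fields add: B = B₁ + B₂ = 1.95×10⁻⁵ T.

B ≈ 19.5 μT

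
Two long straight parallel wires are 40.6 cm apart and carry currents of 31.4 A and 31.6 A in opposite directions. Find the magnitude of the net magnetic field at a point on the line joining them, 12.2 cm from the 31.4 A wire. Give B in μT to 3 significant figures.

B ≈ 73.7 μT

Each long wire gives B = μ₀I/(2πd). Distances are d₁ = 0.122 m and d₂ = 0.284 m.
B₁ = 5.15×10⁻⁵ T, B₂ = 2.23×10⁻⁵ T.
Between antiparallel currents both contributions point the same way, so they add. B = B₁ + B₂ = 5.15×10⁻⁵ + 2.23×10⁻⁵ = 7.37×10⁻⁵ T.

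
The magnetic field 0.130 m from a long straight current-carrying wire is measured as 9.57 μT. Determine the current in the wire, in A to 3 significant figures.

I ≈ 6.22 A

For a long straight wire B = μ₀I/(2πd), so I = 2πdB/μ₀.
I = 2π × 0.13 × 9.57×10⁻⁶ / (4π×10⁻⁷) = 6.22 A.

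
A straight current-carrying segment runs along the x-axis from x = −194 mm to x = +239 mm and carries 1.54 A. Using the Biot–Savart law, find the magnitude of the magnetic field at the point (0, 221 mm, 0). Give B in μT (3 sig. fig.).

B ≈ 0.971 μT

For a finite straight segment, B = (μ₀I/4πd)(sinθ₁ + sinθ₂), where θ₁, θ₂ are the angles from the perpendicular to each end.
The perpendicular distance is d = 0.221 m; the end-offsets along the wire are a = 0.194 m and b = 0.239 m.
sinθ₁ = 0.194/√(0.194²+0.221²) = 0.6597; sinθ₂ = 0.239/√(0.239²+0.221²) = 0.7342.
B = (4π×10⁻⁷ × 1.54) / (4π × 0.221) × (0.6597 + 0.7342) = 9.71×10⁻⁷ T.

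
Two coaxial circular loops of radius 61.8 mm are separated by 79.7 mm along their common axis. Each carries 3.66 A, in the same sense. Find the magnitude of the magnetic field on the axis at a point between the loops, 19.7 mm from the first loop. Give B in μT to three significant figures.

B ≈ 45.9 μT

Each loop contributes B = μ₀IR²/[2(R²+z²)^(3/2)] on the axis, with z measured from that loop.
Loop 1 (z = 0.0197 m): B₁ = 3.22×10⁻⁵ T. Loop 2 (z = 0.06 m): B₂ = 1.37×10⁻⁵ T.
The fields add: B = B₁ + B₂ = 4.59×10⁻⁵ T.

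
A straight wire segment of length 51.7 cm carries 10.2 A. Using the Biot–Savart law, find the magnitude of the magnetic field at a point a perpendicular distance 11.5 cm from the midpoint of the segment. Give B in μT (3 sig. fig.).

For a finite straight segment, B = (μ₀I/4πd)(sinθ₁ + sinθ₂), where θ₁, θ₂ are the angles from the perpendicular to each end.
The perpendicular from the point meets the wire at its midpoint, so each end is L/2 = 0.2585 m away along the wire.
sinθ₁ = 0.2585/√(0.2585²+0.115²) = 0.9137; sinθ₂ = 0.2585/√(0.2585²+0.115²) = 0.9137.
B = (4π×10⁻⁷ × 10.2) / (4π × 0.115) × (0.9137 + 0.9137) = 1.62×10⁻⁵ T.

B ≈ 16.2 μT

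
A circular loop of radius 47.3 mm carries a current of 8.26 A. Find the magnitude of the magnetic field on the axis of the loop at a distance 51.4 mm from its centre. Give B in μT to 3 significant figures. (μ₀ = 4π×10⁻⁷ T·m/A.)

B ≈ 34.1 μT

On the axis of a circular loop, B = μ₀IR² / [2(R²+z²)^(3/2)].
R² + z² = (0.0473)² + (0.0514)² = 0.004879 m², and (R²+z²)^(3/2) = 3.41×10⁻⁴ m³.
B = (4π×10⁻⁷ × 8.26 × 0.002237) / (2 × 3.41×10⁻⁴) = 3.41×10⁻⁵ T.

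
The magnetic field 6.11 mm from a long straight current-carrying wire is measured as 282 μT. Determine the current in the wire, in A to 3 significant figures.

For a long straight wire B = μ₀I/(2πd), so I = 2πdB/μ₀.
I = 2π × 0.00611 × 2.82×10⁻⁴ / (4π×10⁻⁷) = 8.62 A.

I ≈ 8.62 A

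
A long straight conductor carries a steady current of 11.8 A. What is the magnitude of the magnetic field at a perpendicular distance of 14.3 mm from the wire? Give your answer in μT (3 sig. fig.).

B ≈ 165 μT

For an infinitely long straight wire, B = μ₀I/(2πd).
B = (4π×10⁻⁷ × 11.8) / (2π × 0.0143) = 1.65×10⁻⁴ T.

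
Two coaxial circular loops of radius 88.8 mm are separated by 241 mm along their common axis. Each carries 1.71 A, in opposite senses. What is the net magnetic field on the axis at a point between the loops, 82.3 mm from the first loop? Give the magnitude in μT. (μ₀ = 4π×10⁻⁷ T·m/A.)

Each loop contributes B = μ₀IR²/[2(R²+z²)^(3/2)] on the axis, with z measured from that loop.
Loop 1 (z = 0.0823 m): B₁ = 4.77×10⁻⁶ T. Loop 2 (z = 0.1587 m): B₂ = 1.41×10⁻⁶ T.
The fields oppose: B = |B₁ − B₂| = 3.36×10⁻⁶ T.

B ≈ 3.36 μT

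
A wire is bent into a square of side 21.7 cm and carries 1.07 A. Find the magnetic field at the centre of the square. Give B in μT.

B ≈ 5.58 μT

Each side is a finite straight segment at perpendicular distance d = a/(2 tan(π/4)) = 0.1085 m from the centre, with end-angles ±π/4.
One side contributes B₁ = (μ₀I/4πd)·2 sin(π/4) = 1.39×10⁻⁶ T.
All 4 sides add in the same direction: B = 4 × 1.39×10⁻⁶ = 5.58×10⁻⁶ T.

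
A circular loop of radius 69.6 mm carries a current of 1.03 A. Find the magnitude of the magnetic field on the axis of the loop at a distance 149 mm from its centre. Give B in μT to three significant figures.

B ≈ 0.705 μT

On the axis of a circular loop, B = μ₀IR² / [2(R²+z²)^(3/2)].
R² + z² = (0.0696)² + (0.149)² = 0.02705 m², and (R²+z²)^(3/2) = 4.45×10⁻³ m³.
B = (4π×10⁻⁷ × 1.03 × 0.004844) / (2 × 4.45×10⁻³) = 7.05×10⁻⁷ T.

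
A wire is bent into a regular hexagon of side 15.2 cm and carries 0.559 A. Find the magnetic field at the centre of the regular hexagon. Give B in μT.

B ≈ 2.55 μT

Each side is a finite straight segment at perpendicular distance d = a/(2 tan(π/6)) = 0.1316 m from the centre, with end-angles ±π/6.
One side contributes B₁ = (μ₀I/4πd)·2 sin(π/6) = 4.25×10⁻⁷ T.
All 6 sides add in the same direction: B = 6 × 4.25×10⁻⁷ = 2.55×10⁻⁶ T.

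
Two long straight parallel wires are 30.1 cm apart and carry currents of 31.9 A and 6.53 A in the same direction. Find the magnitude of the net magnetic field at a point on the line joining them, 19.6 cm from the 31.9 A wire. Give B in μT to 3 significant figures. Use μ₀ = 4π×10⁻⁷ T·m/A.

B ≈ 20.1 μT

Each long wire gives B = μ₀I/(2πd). Distances are d₁ = 0.196 m and d₂ = 0.105 m.
B₁ = 3.26×10⁻⁵ T, B₂ = 1.24×10⁻⁵ T.
Between parallel currents the two contributions point in opposite directions, so they subtract. B = |B₁ − B₂| = |3.26×10⁻⁵ − 1.24×10⁻⁵| = 2.01×10⁻⁵ T.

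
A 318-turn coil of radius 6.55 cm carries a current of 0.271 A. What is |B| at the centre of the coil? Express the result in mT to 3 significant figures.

B ≈ 0.827 mT

For an N-turn flat coil, B = Nμ₀I/(2R) with R = 0.0655 m.
B = 318 × 2.60×10⁻⁶ T = 8.27×10⁻⁴ T.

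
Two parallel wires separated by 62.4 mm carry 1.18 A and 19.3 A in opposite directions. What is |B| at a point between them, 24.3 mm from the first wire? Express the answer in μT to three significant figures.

Each long wire gives B = μ₀I/(2πd). Distances are d₁ = 0.0243 m and d₂ = 0.0381 m.
B₁ = 9.71×10⁻⁶ T, B₂ = 1.01×10⁻⁴ T.
Between antiparallel currents both contributions point the same way, so they add. B = B₁ + B₂ = 9.71×10⁻⁶ + 1.01×10⁻⁴ = 1.11×10⁻⁴ T.

B ≈ 111 μT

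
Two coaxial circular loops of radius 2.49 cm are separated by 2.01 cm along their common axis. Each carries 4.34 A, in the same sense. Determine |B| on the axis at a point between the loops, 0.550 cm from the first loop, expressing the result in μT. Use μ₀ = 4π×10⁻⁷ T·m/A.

Each loop contributes B = μ₀IR²/[2(R²+z²)^(3/2)] on the axis, with z measured from that loop.
Loop 1 (z = 0.0055 m): B₁ = 1.02×10⁻⁴ T. Loop 2 (z = 0.0146 m): B₂ = 7.03×10⁻⁵ T.
The fields add: B = B₁ + B₂ = 1.72×10⁻⁴ T.

B ≈ 172 μT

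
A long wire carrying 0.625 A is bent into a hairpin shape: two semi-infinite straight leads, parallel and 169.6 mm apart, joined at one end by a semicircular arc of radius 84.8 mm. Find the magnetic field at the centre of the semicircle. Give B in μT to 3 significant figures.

B ≈ 3.79 μT

The semicircular arc contributes B_arc = μ₀I·π/(4πR) = μ₀I/(4R) = 2.32×10⁻⁶ T.
Each semi-infinite lead is at perpendicular distance R = 0.0848 m from the centre, with the perpendicular foot at its near end, so it contributes μ₀I/(4πR); both point the same way, together 1.47×10⁻⁶ T.
Arc and leads all point the same direction: B = 2.32×10⁻⁶ + 1.47×10⁻⁶ = 3.79×10⁻⁶ T.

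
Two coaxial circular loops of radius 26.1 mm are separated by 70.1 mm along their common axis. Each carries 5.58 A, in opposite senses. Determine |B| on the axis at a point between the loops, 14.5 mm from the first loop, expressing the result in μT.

Each loop contributes B = μ₀IR²/[2(R²+z²)^(3/2)] on the axis, with z measured from that loop.
Loop 1 (z = 0.0145 m): B₁ = 8.97×10⁻⁵ T. Loop 2 (z = 0.0556 m): B₂ = 1.03×10⁻⁵ T.
The fields oppose: B = |B₁ − B₂| = 7.94×10⁻⁵ T.

B ≈ 79.4 μT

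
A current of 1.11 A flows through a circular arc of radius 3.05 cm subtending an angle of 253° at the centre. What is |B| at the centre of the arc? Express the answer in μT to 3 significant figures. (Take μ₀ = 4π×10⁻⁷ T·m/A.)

The Biot–Savart field of a circular arc at its centre is B = μ₀Iφ/(4πR), with φ = 4.416 rad.
B = (4π×10⁻⁷ × 1.11 × 4.416) / (4π × 0.0305) = 1.61×10⁻⁵ T.

B ≈ 16.1 μT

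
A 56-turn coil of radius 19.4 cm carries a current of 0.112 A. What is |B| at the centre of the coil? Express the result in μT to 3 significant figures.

For an N-turn flat coil, B = Nμ₀I/(2R) with R = 0.194 m.
B = 56 × 3.63×10⁻⁷ T = 2.03×10⁻⁵ T.

B ≈ 20.3 μT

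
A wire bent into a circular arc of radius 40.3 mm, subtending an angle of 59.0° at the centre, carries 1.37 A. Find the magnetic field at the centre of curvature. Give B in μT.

B ≈ 3.50 μT

The Biot–Savart field of a circular arc at its centre is B = μ₀Iφ/(4πR), with φ = 1.03 rad.
B = (4π×10⁻⁷ × 1.37 × 1.03) / (4π × 0.0403) = 3.50×10⁻⁶ T.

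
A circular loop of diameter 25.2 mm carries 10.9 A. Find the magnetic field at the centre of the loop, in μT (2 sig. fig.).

B ≈ 540 μT

At the centre of a circular loop the Biot–Savart law gives B = μ₀I/(2R) (so R = 0.0126 m).
B = (4π×10⁻⁷ × 10.9) / (2 × 0.0126) = 5.44×10⁻⁴ T.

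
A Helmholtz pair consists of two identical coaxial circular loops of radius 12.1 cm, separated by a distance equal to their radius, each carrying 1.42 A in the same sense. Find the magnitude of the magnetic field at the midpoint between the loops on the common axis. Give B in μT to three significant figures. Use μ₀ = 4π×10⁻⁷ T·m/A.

Each loop contributes B = μ₀IR²/[2(R²+z²)^(3/2)] on the axis, with z measured from that loop.
Loop 1 (z = 0.0605 m): B₁ = 5.28×10⁻⁶ T. Loop 2 (z = 0.0605 m): B₂ = 5.28×10⁻⁶ T.
The fields add: B = B₁ + B₂ = 1.06×10⁻⁵ T.

B ≈ 10.6 μT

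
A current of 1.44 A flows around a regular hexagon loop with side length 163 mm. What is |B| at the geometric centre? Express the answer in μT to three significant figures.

B ≈ 6.12 μT

Each side is a finite straight segment at perpendicular distance d = a/(2 tan(π/6)) = 0.1412 m from the centre, with end-angles ±π/6.
One side contributes B₁ = (μ₀I/4πd)·2 sin(π/6) = 1.02×10⁻⁶ T.
All 6 sides add in the same direction: B = 6 × 1.02×10⁻⁶ = 6.12×10⁻⁶ T.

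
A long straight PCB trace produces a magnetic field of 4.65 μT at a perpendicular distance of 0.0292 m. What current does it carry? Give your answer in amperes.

For a long straight wire B = μ₀I/(2πd), so I = 2πdB/μ₀.
I = 2π × 0.0292 × 4.65×10⁻⁶ / (4π×10⁻⁷) = 0.679 A.

I ≈ 0.679 A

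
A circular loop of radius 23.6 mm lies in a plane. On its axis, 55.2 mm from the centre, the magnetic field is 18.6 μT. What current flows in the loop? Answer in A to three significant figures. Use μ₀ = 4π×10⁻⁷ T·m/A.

On the axis of a loop, B = μ₀IR²/[2(R²+z²)^(3/2)], so I = 2B(R²+z²)^(3/2)/(μ₀R²).
R² + z² = 0.000557 + 0.003047 = 0.003604 m²; raised to 3/2 gives 2.16×10⁻⁴ m³.
I = 2 × 1.86×10⁻⁵ × 2.16×10⁻⁴ / (1.26×10⁻⁶ × 0.000557) = 11.5 A.

I ≈ 11.5 A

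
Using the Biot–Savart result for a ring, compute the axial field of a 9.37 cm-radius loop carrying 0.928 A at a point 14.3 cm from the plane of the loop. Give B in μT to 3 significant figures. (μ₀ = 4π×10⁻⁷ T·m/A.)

On the axis of a circular loop, B = μ₀IR² / [2(R²+z²)^(3/2)].
R² + z² = (0.0937)² + (0.143)² = 0.02923 m², and (R²+z²)^(3/2) = 5.00×10⁻³ m³.
B = (4π×10⁻⁷ × 0.928 × 0.00878) / (2 × 5.00×10⁻³) = 1.02×10⁻⁶ T.

B ≈ 1.02 μT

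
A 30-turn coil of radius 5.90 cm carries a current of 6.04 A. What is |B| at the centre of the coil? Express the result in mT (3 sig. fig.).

For an N-turn flat coil, B = Nμ₀I/(2R) with R = 0.059 m.
B = 30 × 6.43×10⁻⁵ T = 1.93×10⁻³ T.

B ≈ 1.93 mT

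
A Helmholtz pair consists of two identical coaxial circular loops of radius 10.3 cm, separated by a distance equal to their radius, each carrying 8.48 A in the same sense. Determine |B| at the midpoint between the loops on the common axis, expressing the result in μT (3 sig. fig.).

B ≈ 74.0 μT

Each loop contributes B = μ₀IR²/[2(R²+z²)^(3/2)] on the axis, with z measured from that loop.
Loop 1 (z = 0.0515 m): B₁ = 3.70×10⁻⁵ T. Loop 2 (z = 0.0515 m): B₂ = 3.70×10⁻⁵ T.
The fields add: B = B₁ + B₂ = 7.40×10⁻⁵ T.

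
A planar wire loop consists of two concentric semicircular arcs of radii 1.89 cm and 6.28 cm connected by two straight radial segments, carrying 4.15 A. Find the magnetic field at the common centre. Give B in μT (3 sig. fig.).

B ≈ 48.2 μT

The radial connectors point toward the centre, so dl × r̂ = 0 and they contribute nothing.
Each semicircle gives μ₀I/(4R): inner arc 6.90×10⁻⁵ T, outer arc 2.08×10⁻⁵ T.
The two arcs carry current in opposite angular senses, so their fields oppose: B = |6.90×10⁻⁵ − 2.08×10⁻⁵| = 4.82×10⁻⁵ T.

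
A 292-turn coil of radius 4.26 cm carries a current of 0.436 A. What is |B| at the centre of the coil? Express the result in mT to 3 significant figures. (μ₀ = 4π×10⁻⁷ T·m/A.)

For an N-turn flat coil, B = Nμ₀I/(2R) with R = 0.0426 m.
B = 292 × 6.43×10⁻⁶ T = 1.88×10⁻³ T.

B ≈ 1.88 mT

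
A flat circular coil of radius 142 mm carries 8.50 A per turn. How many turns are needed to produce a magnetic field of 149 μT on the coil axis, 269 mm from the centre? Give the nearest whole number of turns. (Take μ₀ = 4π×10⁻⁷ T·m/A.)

For an N-turn coil, B = Nμ₀IR²/[2(R²+z²)^(3/2)]. A single turn gives B₁ = 3.83×10⁻⁶ T with R = 0.142 m, z = 0.269 m.
N = B/B₁ = 1.49×10⁻⁴ / 3.83×10⁻⁶ = 38.94.

N = 39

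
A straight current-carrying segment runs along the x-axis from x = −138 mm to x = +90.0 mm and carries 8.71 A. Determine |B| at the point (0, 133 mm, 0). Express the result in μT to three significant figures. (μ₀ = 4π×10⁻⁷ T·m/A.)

For a finite straight segment, B = (μ₀I/4πd)(sinθ₁ + sinθ₂), where θ₁, θ₂ are the angles from the perpendicular to each end.
The perpendicular distance is d = 0.133 m; the end-offsets along the wire are a = 0.138 m and b = 0.09 m.
sinθ₁ = 0.138/√(0.138²+0.133²) = 0.7200; sinθ₂ = 0.09/√(0.09²+0.133²) = 0.5604.
B = (4π×10⁻⁷ × 8.71) / (4π × 0.133) × (0.7200 + 0.5604) = 8.39×10⁻⁶ T.

B ≈ 8.39 μT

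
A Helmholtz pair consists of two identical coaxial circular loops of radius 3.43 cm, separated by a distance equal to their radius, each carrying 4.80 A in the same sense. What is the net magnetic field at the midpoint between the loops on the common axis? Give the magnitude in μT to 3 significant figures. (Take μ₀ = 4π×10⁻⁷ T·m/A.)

Each loop contributes B = μ₀IR²/[2(R²+z²)^(3/2)] on the axis, with z measured from that loop.
Loop 1 (z = 0.01715 m): B₁ = 6.29×10⁻⁵ T. Loop 2 (z = 0.01715 m): B₂ = 6.29×10⁻⁵ T.
The fields add: B = B₁ + B₂ = 1.26×10⁻⁴ T.

B ≈ 126 μT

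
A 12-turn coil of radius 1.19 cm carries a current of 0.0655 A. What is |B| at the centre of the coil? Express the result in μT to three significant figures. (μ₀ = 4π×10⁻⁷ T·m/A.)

For an N-turn flat coil, B = Nμ₀I/(2R) with R = 0.0119 m.
B = 12 × 3.46×10⁻⁶ T = 4.15×10⁻⁵ T.

B ≈ 41.5 μT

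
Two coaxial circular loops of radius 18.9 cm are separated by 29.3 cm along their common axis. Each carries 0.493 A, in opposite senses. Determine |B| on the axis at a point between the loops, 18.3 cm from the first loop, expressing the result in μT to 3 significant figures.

Each loop contributes B = μ₀IR²/[2(R²+z²)^(3/2)] on the axis, with z measured from that loop.
Loop 1 (z = 0.183 m): B₁ = 6.08×10⁻⁷ T. Loop 2 (z = 0.11 m): B₂ = 1.06×10⁻⁶ T.
The fields oppose: B = |B₁ − B₂| = 4.50×10⁻⁷ T.

B ≈ 0.450 μT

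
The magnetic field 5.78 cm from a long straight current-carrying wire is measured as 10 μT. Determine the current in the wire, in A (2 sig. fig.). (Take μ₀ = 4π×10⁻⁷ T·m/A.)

For a long straight wire B = μ₀I/(2πd), so I = 2πdB/μ₀.
I = 2π × 0.0578 × 1.00×10⁻⁵ / (4π×10⁻⁷) = 2.89 A.

I ≈ 2.9 A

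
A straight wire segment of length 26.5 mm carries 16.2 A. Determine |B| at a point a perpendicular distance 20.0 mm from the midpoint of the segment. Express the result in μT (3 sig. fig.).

For a finite straight segment, B = (μ₀I/4πd)(sinθ₁ + sinθ₂), where θ₁, θ₂ are the angles from the perpendicular to each end.
The perpendicular from the point meets the wire at its midpoint, so each end is L/2 = 0.01325 m away along the wire.
sinθ₁ = 0.01325/√(0.01325²+0.02²) = 0.5523; sinθ₂ = 0.01325/√(0.01325²+0.02²) = 0.5523.
B = (4π×10⁻⁷ × 16.2) / (4π × 0.02) × (0.5523 + 0.5523) = 8.95×10⁻⁵ T.

B ≈ 89.5 μT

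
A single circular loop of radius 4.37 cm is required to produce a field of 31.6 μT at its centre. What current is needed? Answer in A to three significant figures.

At the centre of a circular loop B = μ₀I/(2R), so I = 2RB/μ₀.
With R = 0.0437 m, I = 2 × 0.0437 × 3.16×10⁻⁵ / (4π×10⁻⁷) = 2.20 A.

I ≈ 2.20 A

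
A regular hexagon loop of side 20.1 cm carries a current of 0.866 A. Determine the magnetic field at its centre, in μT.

B ≈ 2.98 μT

Each side is a finite straight segment at perpendicular distance d = a/(2 tan(π/6)) = 0.1741 m from the centre, with end-angles ±π/6.
One side contributes B₁ = (μ₀I/4πd)·2 sin(π/6) = 4.97×10⁻⁷ T.
All 6 sides add in the same direction: B = 6 × 4.97×10⁻⁷ = 2.98×10⁻⁶ T.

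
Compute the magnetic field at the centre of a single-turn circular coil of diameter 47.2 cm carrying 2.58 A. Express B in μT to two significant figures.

At the centre of a circular loop the Biot–Savart law gives B = μ₀I/(2R) (so R = 0.236 m).
B = (4π×10⁻⁷ × 2.58) / (2 × 0.236) = 6.87×10⁻⁶ T.

B ≈ 6.9 μT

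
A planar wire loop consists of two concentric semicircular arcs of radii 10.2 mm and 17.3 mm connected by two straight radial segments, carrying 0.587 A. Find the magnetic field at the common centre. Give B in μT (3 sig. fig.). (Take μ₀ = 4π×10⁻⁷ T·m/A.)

B ≈ 7.42 μT

The radial connectors point toward the centre, so dl × r̂ = 0 and they contribute nothing.
Each semicircle gives μ₀I/(4R): inner arc 1.81×10⁻⁵ T, outer arc 1.07×10⁻⁵ T.
The two arcs carry current in opposite angular senses, so their fields oppose: B = |1.81×10⁻⁵ − 1.07×10⁻⁵| = 7.42×10⁻⁶ T.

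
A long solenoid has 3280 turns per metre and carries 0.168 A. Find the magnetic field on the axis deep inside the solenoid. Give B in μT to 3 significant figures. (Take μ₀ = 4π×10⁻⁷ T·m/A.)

Inside a long solenoid, B = μ₀nI with n = 3280 turns/m.
B = 4π×10⁻⁷ × 3280 × 0.168 = 6.92×10⁻⁴ T.

B ≈ 692 μT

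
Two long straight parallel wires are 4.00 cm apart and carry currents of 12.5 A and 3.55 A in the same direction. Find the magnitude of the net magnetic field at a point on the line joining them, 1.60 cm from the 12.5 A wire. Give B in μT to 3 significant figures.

Each long wire gives B = μ₀I/(2πd). Distances are d₁ = 0.016 m and d₂ = 0.024 m.
B₁ = 1.56×10⁻⁴ T, B₂ = 2.96×10⁻⁵ T.
Between parallel currents the two contributions point in opposite directions, so they subtract. B = |B₁ − B₂| = |1.56×10⁻⁴ − 2.96×10⁻⁵| = 1.27×10⁻⁴ T.

B ≈ 127 μT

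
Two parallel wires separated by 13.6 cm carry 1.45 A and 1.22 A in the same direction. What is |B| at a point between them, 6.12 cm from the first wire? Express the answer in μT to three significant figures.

B ≈ 1.48 μT

Each long wire gives B = μ₀I/(2πd). Distances are d₁ = 0.0612 m and d₂ = 0.0748 m.
B₁ = 4.74×10⁻⁶ T, B₂ = 3.26×10⁻⁶ T.
Between parallel currents the two contributions point in opposite directions, so they subtract. B = |B₁ − B₂| = |4.74×10⁻⁶ − 3.26×10⁻⁶| = 1.48×10⁻⁶ T.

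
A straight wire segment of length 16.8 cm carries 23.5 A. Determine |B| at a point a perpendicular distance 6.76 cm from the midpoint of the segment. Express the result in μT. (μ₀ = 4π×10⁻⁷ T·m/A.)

B ≈ 54.2 μT

For a finite straight segment, B = (μ₀I/4πd)(sinθ₁ + sinθ₂), where θ₁, θ₂ are the angles from the perpendicular to each end.
The perpendicular from the point meets the wire at its midpoint, so each end is L/2 = 0.084 m away along the wire.
sinθ₁ = 0.084/√(0.084²+0.0676²) = 0.7791; sinθ₂ = 0.084/√(0.084²+0.0676²) = 0.7791.
B = (4π×10⁻⁷ × 23.5) / (4π × 0.0676) × (0.7791 + 0.7791) = 5.42×10⁻⁵ T.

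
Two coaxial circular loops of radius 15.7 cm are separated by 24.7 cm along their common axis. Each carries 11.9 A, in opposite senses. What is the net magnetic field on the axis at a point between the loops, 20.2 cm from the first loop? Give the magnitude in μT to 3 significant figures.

Each loop contributes B = μ₀IR²/[2(R²+z²)^(3/2)] on the axis, with z measured from that loop.
Loop 1 (z = 0.202 m): B₁ = 1.10×10⁻⁵ T. Loop 2 (z = 0.045 m): B₂ = 4.23×10⁻⁵ T.
The fields oppose: B = |B₁ − B₂| = 3.13×10⁻⁵ T.

B ≈ 31.3 μT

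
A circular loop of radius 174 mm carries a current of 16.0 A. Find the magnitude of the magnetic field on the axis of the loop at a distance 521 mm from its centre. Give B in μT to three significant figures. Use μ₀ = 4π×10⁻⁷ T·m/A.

On the axis of a circular loop, B = μ₀IR² / [2(R²+z²)^(3/2)].
R² + z² = (0.174)² + (0.521)² = 0.3017 m², and (R²+z²)^(3/2) = 0.166 m³.
B = (4π×10⁻⁷ × 16.0 × 0.03028) / (2 × 0.166) = 1.84×10⁻⁶ T.

B ≈ 1.84 μT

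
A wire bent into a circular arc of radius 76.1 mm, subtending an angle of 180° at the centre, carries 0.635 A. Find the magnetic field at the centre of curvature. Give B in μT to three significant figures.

The Biot–Savart field of a circular arc at its centre is B = μ₀Iφ/(4πR), with φ = 3.142 rad.
B = (4π×10⁻⁷ × 0.635 × 3.142) / (4π × 0.0761) = 2.62×10⁻⁶ T.

B ≈ 2.62 μT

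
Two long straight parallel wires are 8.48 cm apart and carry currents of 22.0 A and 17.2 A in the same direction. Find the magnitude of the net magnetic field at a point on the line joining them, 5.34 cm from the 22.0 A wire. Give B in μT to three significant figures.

B ≈ 27.2 μT

Each long wire gives B = μ₀I/(2πd). Distances are d₁ = 0.0534 m and d₂ = 0.0314 m.
B₁ = 8.24×10⁻⁵ T, B₂ = 1.10×10⁻⁴ T.
Between parallel currents the two contributions point in opposite directions, so they subtract. B = |B₁ − B₂| = |8.24×10⁻⁵ − 1.10×10⁻⁴| = 2.72×10⁻⁵ T.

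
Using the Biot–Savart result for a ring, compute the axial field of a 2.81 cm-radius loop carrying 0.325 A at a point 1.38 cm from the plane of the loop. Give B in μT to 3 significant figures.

On the axis of a circular loop, B = μ₀IR² / [2(R²+z²)^(3/2)].
R² + z² = (0.0281)² + (0.0138)² = 0.0009801 m², and (R²+z²)^(3/2) = 3.07×10⁻⁵ m³.
B = (4π×10⁻⁷ × 0.325 × 0.0007896) / (2 × 3.07×10⁻⁵) = 5.26×10⁻⁶ T.

B ≈ 5.26 μT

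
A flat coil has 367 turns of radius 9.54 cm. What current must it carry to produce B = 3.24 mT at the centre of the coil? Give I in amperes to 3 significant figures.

For an N-turn coil, B = Nμ₀I/(2R) with R = 0.0954 m, so I = 2RB/(Nμ₀) = 2 × 0.0954 × 3.24×10⁻³ / (367 × 4π×10⁻⁷) = 1.34 A.

I ≈ 1.34 A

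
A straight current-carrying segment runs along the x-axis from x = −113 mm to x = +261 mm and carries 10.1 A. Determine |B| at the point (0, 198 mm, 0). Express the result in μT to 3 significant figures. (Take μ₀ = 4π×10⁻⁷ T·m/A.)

For a finite straight segment, B = (μ₀I/4πd)(sinθ₁ + sinθ₂), where θ₁, θ₂ are the angles from the perpendicular to each end.
The perpendicular distance is d = 0.198 m; the end-offsets along the wire are a = 0.113 m and b = 0.261 m.
sinθ₁ = 0.113/√(0.113²+0.198²) = 0.4957; sinθ₂ = 0.261/√(0.261²+0.198²) = 0.7967.
B = (4π×10⁻⁷ × 10.1) / (4π × 0.198) × (0.4957 + 0.7967) = 6.59×10⁻⁶ T.

B ≈ 6.59 μT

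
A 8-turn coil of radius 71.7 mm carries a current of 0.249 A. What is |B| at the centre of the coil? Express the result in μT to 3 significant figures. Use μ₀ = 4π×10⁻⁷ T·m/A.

For an N-turn flat coil, B = Nμ₀I/(2R) with R = 0.0717 m.
B = 8 × 2.18×10⁻⁶ T = 1.75×10⁻⁵ T.

B ≈ 17.5 μT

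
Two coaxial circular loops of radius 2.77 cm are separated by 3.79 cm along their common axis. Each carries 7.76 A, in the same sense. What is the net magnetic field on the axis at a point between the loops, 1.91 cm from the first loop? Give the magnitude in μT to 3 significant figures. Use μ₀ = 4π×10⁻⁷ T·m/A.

B ≈ 198 μT

Each loop contributes B = μ₀IR²/[2(R²+z²)^(3/2)] on the axis, with z measured from that loop.
Loop 1 (z = 0.0191 m): B₁ = 9.82×10⁻⁵ T. Loop 2 (z = 0.0188 m): B₂ = 9.97×10⁻⁵ T.
The fields add: B = B₁ + B₂ = 1.98×10⁻⁴ T.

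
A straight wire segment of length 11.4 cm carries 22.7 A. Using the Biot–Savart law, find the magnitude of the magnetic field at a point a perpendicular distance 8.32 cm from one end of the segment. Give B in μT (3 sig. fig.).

B ≈ 22.0 μT

For a finite straight segment, B = (μ₀I/4πd)(sinθ₁ + sinθ₂), where θ₁, θ₂ are the angles from the perpendicular to each end.
The perpendicular foot is at one end, so the two end-offsets along the wire are 0 and L = 0.114 m.
sinθ₁ = 0/√(0²+0.0832²) = 0.0000; sinθ₂ = 0.114/√(0.114²+0.0832²) = 0.8078.
B = (4π×10⁻⁷ × 22.7) / (4π × 0.0832) × (0.0000 + 0.8078) = 2.20×10⁻⁵ T.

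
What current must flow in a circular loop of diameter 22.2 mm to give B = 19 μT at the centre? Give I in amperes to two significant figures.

I ≈ 0.34 A

At the centre of a circular loop B = μ₀I/(2R), so I = 2RB/μ₀.
With R = 0.0111 m, I = 2 × 0.0111 × 1.90×10⁻⁵ / (4π×10⁻⁷) = 0.336 A.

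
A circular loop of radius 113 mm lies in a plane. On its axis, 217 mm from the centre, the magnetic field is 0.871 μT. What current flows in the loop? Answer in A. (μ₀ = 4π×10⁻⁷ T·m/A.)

On the axis of a loop, B = μ₀IR²/[2(R²+z²)^(3/2)], so I = 2B(R²+z²)^(3/2)/(μ₀R²).
R² + z² = 0.01277 + 0.04709 = 0.05986 m²; raised to 3/2 gives 1.46×10⁻² m³.
I = 2 × 8.71×10⁻⁷ × 1.46×10⁻² / (1.26×10⁻⁶ × 0.01277) = 1.59 A.

I ≈ 1.59 A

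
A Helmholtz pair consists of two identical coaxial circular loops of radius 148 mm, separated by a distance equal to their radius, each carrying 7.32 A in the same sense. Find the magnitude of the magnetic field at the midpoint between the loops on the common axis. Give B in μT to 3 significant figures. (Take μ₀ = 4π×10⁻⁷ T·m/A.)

B ≈ 44.5 μT

Each loop contributes B = μ₀IR²/[2(R²+z²)^(3/2)] on the axis, with z measured from that loop.
Loop 1 (z = 0.074 m): B₁ = 2.22×10⁻⁵ T. Loop 2 (z = 0.074 m): B₂ = 2.22×10⁻⁵ T.
The fields add: B = B₁ + B₂ = 4.45×10⁻⁵ T.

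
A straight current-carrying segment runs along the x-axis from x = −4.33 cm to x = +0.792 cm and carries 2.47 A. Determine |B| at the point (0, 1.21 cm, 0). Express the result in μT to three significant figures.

For a finite straight segment, B = (μ₀I/4πd)(sinθ₁ + sinθ₂), where θ₁, θ₂ are the angles from the perpendicular to each end.
The perpendicular distance is d = 0.0121 m; the end-offsets along the wire are a = 0.0433 m and b = 0.00792 m.
sinθ₁ = 0.0433/√(0.0433²+0.0121²) = 0.9631; sinθ₂ = 0.00792/√(0.00792²+0.0121²) = 0.5477.
B = (4π×10⁻⁷ × 2.47) / (4π × 0.0121) × (0.9631 + 0.5477) = 3.08×10⁻⁵ T.

B ≈ 30.8 μT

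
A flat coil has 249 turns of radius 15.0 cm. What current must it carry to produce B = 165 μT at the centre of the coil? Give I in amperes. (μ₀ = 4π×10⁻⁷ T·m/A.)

For an N-turn coil, B = Nμ₀I/(2R) with R = 0.15 m, so I = 2RB/(Nμ₀) = 2 × 0.15 × 1.65×10⁻⁴ / (249 × 4π×10⁻⁷) = 0.158 A.

I ≈ 0.158 A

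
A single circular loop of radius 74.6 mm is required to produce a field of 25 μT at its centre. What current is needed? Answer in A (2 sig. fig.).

At the centre of a circular loop B = μ₀I/(2R), so I = 2RB/μ₀.
With R = 0.0746 m, I = 2 × 0.0746 × 2.50×10⁻⁵ / (4π×10⁻⁷) = 2.97 A.

I ≈ 3.0 A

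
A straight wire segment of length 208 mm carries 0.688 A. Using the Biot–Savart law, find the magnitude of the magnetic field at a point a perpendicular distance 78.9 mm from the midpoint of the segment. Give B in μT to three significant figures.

For a finite straight segment, B = (μ₀I/4πd)(sinθ₁ + sinθ₂), where θ₁, θ₂ are the angles from the perpendicular to each end.
The perpendicular from the point meets the wire at its midpoint, so each end is L/2 = 0.104 m away along the wire.
sinθ₁ = 0.104/√(0.104²+0.0789²) = 0.7967; sinθ₂ = 0.104/√(0.104²+0.0789²) = 0.7967.
B = (4π×10⁻⁷ × 0.688) / (4π × 0.0789) × (0.7967 + 0.7967) = 1.39×10⁻⁶ T.

B ≈ 1.39 μT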